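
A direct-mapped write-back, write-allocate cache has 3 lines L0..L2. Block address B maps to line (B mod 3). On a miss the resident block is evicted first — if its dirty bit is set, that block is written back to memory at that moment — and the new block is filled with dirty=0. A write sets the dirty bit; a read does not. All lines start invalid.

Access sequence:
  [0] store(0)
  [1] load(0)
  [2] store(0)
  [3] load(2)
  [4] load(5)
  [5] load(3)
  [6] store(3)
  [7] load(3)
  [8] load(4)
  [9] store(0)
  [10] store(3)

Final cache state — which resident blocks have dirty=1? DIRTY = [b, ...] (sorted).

DIRTY = [3]

  0 | W B0 → L0 miss [D]
  1 | R B0 → L0 hit [D]
  2 | W B0 → L0 hit [D]
  3 | R B2 → L2 miss [-]
  4 | R B5 → L2 miss [-]
  5 | R B3 → L0 miss wb→B0 [-]
  6 | W B3 → L0 hit [D]
  7 | R B3 → L0 hit [D]
  8 | R B4 → L1 miss [-]
  9 | W B0 → L0 miss wb→B3 [D]
  10 | W B3 → L0 miss wb→B0 [D]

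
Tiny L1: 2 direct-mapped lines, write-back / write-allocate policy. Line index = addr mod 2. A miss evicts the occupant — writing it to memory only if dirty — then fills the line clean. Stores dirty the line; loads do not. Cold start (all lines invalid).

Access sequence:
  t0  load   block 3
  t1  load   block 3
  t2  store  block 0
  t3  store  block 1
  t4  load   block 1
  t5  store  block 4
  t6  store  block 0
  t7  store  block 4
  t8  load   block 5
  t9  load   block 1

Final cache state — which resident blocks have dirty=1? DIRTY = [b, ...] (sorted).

DIRTY = [4]

0: R B3 → L1 miss [-]
1: R B3 → L1 hit [-]
2: W B0 → L0 miss [D]
3: W B1 → L1 miss [D]
4: R B1 → L1 hit [D]
5: W B4 → L0 miss wb→B0 [D]
6: W B0 → L0 miss wb→B4 [D]
7: W B4 → L0 miss wb→B0 [D]
8: R B5 → L1 miss wb→B1 [-]
9: R B1 → L1 miss [-]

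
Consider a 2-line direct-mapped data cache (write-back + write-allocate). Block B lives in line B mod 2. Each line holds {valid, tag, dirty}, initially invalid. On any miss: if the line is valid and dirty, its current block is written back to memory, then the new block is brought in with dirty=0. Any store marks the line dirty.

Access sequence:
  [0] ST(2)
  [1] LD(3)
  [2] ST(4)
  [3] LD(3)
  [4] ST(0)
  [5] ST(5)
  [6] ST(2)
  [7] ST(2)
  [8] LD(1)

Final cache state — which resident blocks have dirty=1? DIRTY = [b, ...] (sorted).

DIRTY = [2]

0: W B2 → L0 miss [D]
1: R B3 → L1 miss [-]
2: W B4 → L0 miss wb→B2 [D]
3: R B3 → L1 hit [-]
4: W B0 → L0 miss wb→B4 [D]
5: W B5 → L1 miss [D]
6: W B2 → L0 miss wb→B0 [D]
7: W B2 → L0 hit [D]
8: R B1 → L1 miss wb→B5 [-]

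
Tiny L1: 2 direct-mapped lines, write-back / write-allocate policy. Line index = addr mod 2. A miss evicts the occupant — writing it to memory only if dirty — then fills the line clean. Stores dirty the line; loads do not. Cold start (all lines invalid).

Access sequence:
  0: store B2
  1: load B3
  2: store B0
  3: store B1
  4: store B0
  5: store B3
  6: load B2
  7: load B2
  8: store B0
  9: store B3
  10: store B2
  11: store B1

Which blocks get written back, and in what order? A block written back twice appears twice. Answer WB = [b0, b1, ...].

0: W B2 -> L0 miss  d=D]
1: R B3 -> L1 miss  d=-]
2: W B0 -> L0 miss wb->B2  d=D]
3: W B1 -> L1 miss  d=D]
4: W B0 -> L0 hit  d=D]
5: W B3 -> L1 miss wb->B1  d=D]
6: R B2 -> L0 miss wb->B0  d=-]
7: R B2 -> L0 hit  d=-]
8: W B0 -> L0 miss  d=D]
9: W B3 -> L1 hit  d=D]
10: W B2 -> L0 miss wb->B0  d=D]
11: W B1 -> L1 miss wb->B3  d=D]

WB = [2, 1, 0, 0, 3]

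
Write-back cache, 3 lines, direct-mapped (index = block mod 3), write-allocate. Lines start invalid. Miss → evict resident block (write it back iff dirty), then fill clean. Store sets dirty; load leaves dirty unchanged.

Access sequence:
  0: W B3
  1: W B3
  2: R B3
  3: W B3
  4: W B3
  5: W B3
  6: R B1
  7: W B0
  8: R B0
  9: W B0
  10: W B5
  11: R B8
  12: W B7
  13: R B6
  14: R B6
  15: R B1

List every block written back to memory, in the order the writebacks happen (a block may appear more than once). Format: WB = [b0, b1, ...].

0: W B3 → L0 miss [D]
1: W B3 → L0 hit [D]
2: R B3 → L0 hit [D]
3: W B3 → L0 hit [D]
4: W B3 → L0 hit [D]
5: W B3 → L0 hit [D]
6: R B1 → L1 miss [-]
7: W B0 → L0 miss wb→B3 [D]
8: R B0 → L0 hit [D]
9: W B0 → L0 hit [D]
10: W B5 → L2 miss [D]
11: R B8 → L2 miss wb→B5 [-]
12: W B7 → L1 miss [D]
13: R B6 → L0 miss wb→B0 [-]
14: R B6 → L0 hit [-]
15: R B1 → L1 miss wb→B7 [-]

WB = [3, 5, 0, 7]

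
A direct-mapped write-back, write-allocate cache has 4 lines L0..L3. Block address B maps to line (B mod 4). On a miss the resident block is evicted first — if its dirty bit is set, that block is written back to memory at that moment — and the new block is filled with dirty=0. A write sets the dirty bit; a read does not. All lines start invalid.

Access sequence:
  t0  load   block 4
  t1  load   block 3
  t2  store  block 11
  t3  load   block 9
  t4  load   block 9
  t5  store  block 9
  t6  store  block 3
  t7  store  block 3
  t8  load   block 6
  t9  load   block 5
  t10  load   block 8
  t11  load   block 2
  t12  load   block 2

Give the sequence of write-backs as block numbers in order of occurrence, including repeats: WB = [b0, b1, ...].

WB = [11, 9]

  0 | R B4 → L0 miss [-]
  1 | R B3 → L3 miss [-]
  2 | W B11 → L3 miss [D]
  3 | R B9 → L1 miss [-]
  4 | R B9 → L1 hit [-]
  5 | W B9 → L1 hit [D]
  6 | W B3 → L3 miss wb→B11 [D]
  7 | W B3 → L3 hit [D]
  8 | R B6 → L2 miss [-]
  9 | R B5 → L1 miss wb→B9 [-]
  10 | R B8 → L0 miss [-]
  11 | R B2 → L2 miss [-]
  12 | R B2 → L2 hit [-]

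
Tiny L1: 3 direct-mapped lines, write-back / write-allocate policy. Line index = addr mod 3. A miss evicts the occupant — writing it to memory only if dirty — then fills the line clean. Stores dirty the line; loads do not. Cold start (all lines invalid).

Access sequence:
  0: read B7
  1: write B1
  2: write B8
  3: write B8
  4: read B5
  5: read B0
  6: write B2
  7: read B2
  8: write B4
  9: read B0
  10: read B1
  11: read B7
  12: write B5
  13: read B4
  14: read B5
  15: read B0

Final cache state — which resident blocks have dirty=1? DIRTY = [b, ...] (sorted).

DIRTY = [5]

0: R B7 -> L1 miss  d=-]
1: W B1 -> L1 miss  d=D]
2: W B8 -> L2 miss  d=D]
3: W B8 -> L2 hit  d=D]
4: R B5 -> L2 miss wb->B8  d=-]
5: R B0 -> L0 miss  d=-]
6: W B2 -> L2 miss  d=D]
7: R B2 -> L2 hit  d=D]
8: W B4 -> L1 miss wb->B1  d=D]
9: R B0 -> L0 hit  d=-]
10: R B1 -> L1 miss wb->B4  d=-]
11: R B7 -> L1 miss  d=-]
12: W B5 -> L2 miss wb->B2  d=D]
13: R B4 -> L1 miss  d=-]
14: R B5 -> L2 hit  d=D]
15: R B0 -> L0 hit  d=-]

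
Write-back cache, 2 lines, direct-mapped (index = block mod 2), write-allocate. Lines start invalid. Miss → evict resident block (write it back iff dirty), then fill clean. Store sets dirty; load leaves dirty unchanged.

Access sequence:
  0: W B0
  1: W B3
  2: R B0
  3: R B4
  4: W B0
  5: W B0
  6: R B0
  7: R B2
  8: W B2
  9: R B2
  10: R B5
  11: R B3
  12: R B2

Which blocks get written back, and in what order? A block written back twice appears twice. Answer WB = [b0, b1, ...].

WB = [0, 0, 3]

  0 | W B0 → L0 miss [D]
  1 | W B3 → L1 miss [D]
  2 | R B0 → L0 hit [D]
  3 | R B4 → L0 miss wb→B0 [-]
  4 | W B0 → L0 miss [D]
  5 | W B0 → L0 hit [D]
  6 | R B0 → L0 hit [D]
  7 | R B2 → L0 miss wb→B0 [-]
  8 | W B2 → L0 hit [D]
  9 | R B2 → L0 hit [D]
  10 | R B5 → L1 miss wb→B3 [-]
  11 | R B3 → L1 miss [-]
  12 | R B2 → L0 hit [D]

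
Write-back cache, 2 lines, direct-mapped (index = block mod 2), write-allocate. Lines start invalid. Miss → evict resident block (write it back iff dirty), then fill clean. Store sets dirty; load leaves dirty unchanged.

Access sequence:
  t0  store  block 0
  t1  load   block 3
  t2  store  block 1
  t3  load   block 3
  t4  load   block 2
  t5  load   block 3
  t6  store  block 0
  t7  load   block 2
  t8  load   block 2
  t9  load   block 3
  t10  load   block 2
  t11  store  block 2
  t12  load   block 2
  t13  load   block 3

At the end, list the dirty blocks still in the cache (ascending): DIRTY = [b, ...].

DIRTY = [2]

0: W B0 -> L0 miss  d=D]
1: R B3 -> L1 miss  d=-]
2: W B1 -> L1 miss  d=D]
3: R B3 -> L1 miss wb->B1  d=-]
4: R B2 -> L0 miss wb->B0  d=-]
5: R B3 -> L1 hit  d=-]
6: W B0 -> L0 miss  d=D]
7: R B2 -> L0 miss wb->B0  d=-]
8: R B2 -> L0 hit  d=-]
9: R B3 -> L1 hit  d=-]
10: R B2 -> L0 hit  d=-]
11: W B2 -> L0 hit  d=D]
12: R B2 -> L0 hit  d=D]
13: R B3 -> L1 hit  d=-]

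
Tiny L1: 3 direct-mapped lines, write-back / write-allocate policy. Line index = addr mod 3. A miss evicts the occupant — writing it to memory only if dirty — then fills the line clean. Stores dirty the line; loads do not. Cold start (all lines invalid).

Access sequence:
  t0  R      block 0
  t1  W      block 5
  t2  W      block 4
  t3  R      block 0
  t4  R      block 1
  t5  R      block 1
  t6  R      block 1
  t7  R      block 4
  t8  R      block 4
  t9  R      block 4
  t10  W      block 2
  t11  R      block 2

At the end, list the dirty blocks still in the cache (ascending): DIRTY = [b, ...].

0: R B0 → L0 miss [-]
1: W B5 → L2 miss [D]
2: W B4 → L1 miss [D]
3: R B0 → L0 hit [-]
4: R B1 → L1 miss wb→B4 [-]
5: R B1 → L1 hit [-]
6: R B1 → L1 hit [-]
7: R B4 → L1 miss [-]
8: R B4 → L1 hit [-]
9: R B4 → L1 hit [-]
10: W B2 → L2 miss wb→B5 [D]
11: R B2 → L2 hit [D]

DIRTY = [2]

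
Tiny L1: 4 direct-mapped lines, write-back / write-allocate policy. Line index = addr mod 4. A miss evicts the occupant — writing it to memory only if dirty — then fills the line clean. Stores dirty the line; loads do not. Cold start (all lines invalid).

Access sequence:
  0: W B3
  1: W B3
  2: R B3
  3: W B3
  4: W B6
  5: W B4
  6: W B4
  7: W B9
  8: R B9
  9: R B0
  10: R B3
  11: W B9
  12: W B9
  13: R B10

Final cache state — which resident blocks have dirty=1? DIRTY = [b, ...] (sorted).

DIRTY = [3, 9]

  0 | W B3 → L3 miss [D]
  1 | W B3 → L3 hit [D]
  2 | R B3 → L3 hit [D]
  3 | W B3 → L3 hit [D]
  4 | W B6 → L2 miss [D]
  5 | W B4 → L0 miss [D]
  6 | W B4 → L0 hit [D]
  7 | W B9 → L1 miss [D]
  8 | R B9 → L1 hit [D]
  9 | R B0 → L0 miss wb→B4 [-]
  10 | R B3 → L3 hit [D]
  11 | W B9 → L1 hit [D]
  12 | W B9 → L1 hit [D]
  13 | R B10 → L2 miss wb→B6 [-]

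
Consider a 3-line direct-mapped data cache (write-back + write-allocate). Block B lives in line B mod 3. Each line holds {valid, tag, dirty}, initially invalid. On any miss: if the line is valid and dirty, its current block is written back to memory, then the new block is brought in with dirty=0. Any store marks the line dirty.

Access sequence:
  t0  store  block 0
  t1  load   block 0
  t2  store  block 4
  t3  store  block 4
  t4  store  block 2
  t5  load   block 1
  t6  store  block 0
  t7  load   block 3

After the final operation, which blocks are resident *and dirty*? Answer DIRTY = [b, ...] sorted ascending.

0: W B0 → L0 miss [D]
1: R B0 → L0 hit [D]
2: W B4 → L1 miss [D]
3: W B4 → L1 hit [D]
4: W B2 → L2 miss [D]
5: R B1 → L1 miss wb→B4 [-]
6: W B0 → L0 hit [D]
7: R B3 → L0 miss wb→B0 [-]

DIRTY = [2]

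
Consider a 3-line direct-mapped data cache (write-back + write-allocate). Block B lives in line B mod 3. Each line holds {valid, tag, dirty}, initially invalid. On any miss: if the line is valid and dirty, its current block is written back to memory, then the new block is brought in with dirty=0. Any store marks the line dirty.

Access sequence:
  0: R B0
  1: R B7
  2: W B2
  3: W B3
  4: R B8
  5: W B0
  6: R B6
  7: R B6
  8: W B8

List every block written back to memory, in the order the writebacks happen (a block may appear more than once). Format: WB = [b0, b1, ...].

WB = [2, 3, 0]

0: R B0 -> L0 miss  d=-]
1: R B7 -> L1 miss  d=-]
2: W B2 -> L2 miss  d=D]
3: W B3 -> L0 miss  d=D]
4: R B8 -> L2 miss wb->B2  d=-]
5: W B0 -> L0 miss wb->B3  d=D]
6: R B6 -> L0 miss wb->B0  d=-]
7: R B6 -> L0 hit  d=-]
8: W B8 -> L2 hit  d=D]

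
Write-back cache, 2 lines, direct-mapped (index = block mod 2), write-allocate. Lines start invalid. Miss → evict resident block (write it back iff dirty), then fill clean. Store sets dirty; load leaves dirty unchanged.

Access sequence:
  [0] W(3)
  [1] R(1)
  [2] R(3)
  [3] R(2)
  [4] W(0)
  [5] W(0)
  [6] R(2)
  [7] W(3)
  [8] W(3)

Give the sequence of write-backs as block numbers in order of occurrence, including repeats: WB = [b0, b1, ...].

0: W B3 → L1 miss [D]
1: R B1 → L1 miss wb→B3 [-]
2: R B3 → L1 miss [-]
3: R B2 → L0 miss [-]
4: W B0 → L0 miss [D]
5: W B0 → L0 hit [D]
6: R B2 → L0 miss wb→B0 [-]
7: W B3 → L1 hit [D]
8: W B3 → L1 hit [D]

WB = [3, 0]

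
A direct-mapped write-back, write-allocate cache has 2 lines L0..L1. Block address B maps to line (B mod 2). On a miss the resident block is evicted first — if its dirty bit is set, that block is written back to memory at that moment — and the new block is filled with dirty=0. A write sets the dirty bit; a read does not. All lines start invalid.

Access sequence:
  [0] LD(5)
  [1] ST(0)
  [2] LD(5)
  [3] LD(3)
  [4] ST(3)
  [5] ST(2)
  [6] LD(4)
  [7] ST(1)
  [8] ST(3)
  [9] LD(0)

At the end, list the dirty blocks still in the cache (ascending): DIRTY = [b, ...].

DIRTY = [3]

  0 | R B5 → L1 miss [-]
  1 | W B0 → L0 miss [D]
  2 | R B5 → L1 hit [-]
  3 | R B3 → L1 miss [-]
  4 | W B3 → L1 hit [D]
  5 | W B2 → L0 miss wb→B0 [D]
  6 | R B4 → L0 miss wb→B2 [-]
  7 | W B1 → L1 miss wb→B3 [D]
  8 | W B3 → L1 miss wb→B1 [D]
  9 | R B0 → L0 miss [-]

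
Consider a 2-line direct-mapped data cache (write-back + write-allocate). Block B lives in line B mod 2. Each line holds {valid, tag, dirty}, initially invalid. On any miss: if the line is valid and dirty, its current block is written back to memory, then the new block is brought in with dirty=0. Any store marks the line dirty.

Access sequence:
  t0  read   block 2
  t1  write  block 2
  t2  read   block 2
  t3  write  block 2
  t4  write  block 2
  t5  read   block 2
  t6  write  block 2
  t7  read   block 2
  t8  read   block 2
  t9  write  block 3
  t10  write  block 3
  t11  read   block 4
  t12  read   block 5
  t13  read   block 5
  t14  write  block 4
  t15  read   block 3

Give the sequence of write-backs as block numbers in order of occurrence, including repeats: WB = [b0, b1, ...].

0: R B2 → L0 miss [-]
1: W B2 → L0 hit [D]
2: R B2 → L0 hit [D]
3: W B2 → L0 hit [D]
4: W B2 → L0 hit [D]
5: R B2 → L0 hit [D]
6: W B2 → L0 hit [D]
7: R B2 → L0 hit [D]
8: R B2 → L0 hit [D]
9: W B3 → L1 miss [D]
10: W B3 → L1 hit [D]
11: R B4 → L0 miss wb→B2 [-]
12: R B5 → L1 miss wb→B3 [-]
13: R B5 → L1 hit [-]
14: W B4 → L0 hit [D]
15: R B3 → L1 miss [-]

WB = [2, 3]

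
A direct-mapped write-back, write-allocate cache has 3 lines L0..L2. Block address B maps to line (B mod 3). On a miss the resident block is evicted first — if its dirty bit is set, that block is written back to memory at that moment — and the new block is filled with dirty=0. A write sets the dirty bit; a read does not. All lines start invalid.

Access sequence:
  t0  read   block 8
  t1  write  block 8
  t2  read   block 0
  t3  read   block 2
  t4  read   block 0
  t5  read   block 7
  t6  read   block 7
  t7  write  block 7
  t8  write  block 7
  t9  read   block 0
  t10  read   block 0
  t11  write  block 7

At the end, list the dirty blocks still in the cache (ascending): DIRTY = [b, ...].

0: R B8 -> L2 miss  d=-]
1: W B8 -> L2 hit  d=D]
2: R B0 -> L0 miss  d=-]
3: R B2 -> L2 miss wb->B8  d=-]
4: R B0 -> L0 hit  d=-]
5: R B7 -> L1 miss  d=-]
6: R B7 -> L1 hit  d=-]
7: W B7 -> L1 hit  d=D]
8: W B7 -> L1 hit  d=D]
9: R B0 -> L0 hit  d=-]
10: R B0 -> L0 hit  d=-]
11: W B7 -> L1 hit  d=D]

DIRTY = [7]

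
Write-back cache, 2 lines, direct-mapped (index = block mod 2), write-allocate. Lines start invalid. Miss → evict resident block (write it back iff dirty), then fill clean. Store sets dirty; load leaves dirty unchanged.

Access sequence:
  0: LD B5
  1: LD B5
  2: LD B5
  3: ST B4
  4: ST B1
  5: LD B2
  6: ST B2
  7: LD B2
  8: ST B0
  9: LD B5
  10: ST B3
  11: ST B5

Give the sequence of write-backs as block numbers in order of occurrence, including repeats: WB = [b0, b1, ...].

WB = [4, 2, 1, 3]

  0 | R B5 → L1 miss [-]
  1 | R B5 → L1 hit [-]
  2 | R B5 → L1 hit [-]
  3 | W B4 → L0 miss [D]
  4 | W B1 → L1 miss [D]
  5 | R B2 → L0 miss wb→B4 [-]
  6 | W B2 → L0 hit [D]
  7 | R B2 → L0 hit [D]
  8 | W B0 → L0 miss wb→B2 [D]
  9 | R B5 → L1 miss wb→B1 [-]
  10 | W B3 → L1 miss [D]
  11 | W B5 → L1 miss wb→B3 [D]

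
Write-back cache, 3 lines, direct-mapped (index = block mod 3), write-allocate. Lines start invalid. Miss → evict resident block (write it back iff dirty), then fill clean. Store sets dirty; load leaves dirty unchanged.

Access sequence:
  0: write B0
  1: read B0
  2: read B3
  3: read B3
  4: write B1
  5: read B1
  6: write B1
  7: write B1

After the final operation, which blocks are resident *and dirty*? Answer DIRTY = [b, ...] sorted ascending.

0: W B0 -> L0 miss  d=D]
1: R B0 -> L0 hit  d=D]
2: R B3 -> L0 miss wb->B0  d=-]
3: R B3 -> L0 hit  d=-]
4: W B1 -> L1 miss  d=D]
5: R B1 -> L1 hit  d=D]
6: W B1 -> L1 hit  d=D]
7: W B1 -> L1 hit  d=D]

DIRTY = [1]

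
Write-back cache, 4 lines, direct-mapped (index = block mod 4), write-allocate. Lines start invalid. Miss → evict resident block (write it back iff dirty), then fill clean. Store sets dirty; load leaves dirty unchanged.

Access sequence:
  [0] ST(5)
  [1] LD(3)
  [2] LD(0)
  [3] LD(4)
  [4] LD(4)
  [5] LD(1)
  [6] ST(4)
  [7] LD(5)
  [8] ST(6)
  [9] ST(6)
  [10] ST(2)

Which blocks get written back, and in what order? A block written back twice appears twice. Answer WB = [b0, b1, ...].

0: W B5 -> L1 miss  d=D]
1: R B3 -> L3 miss  d=-]
2: R B0 -> L0 miss  d=-]
3: R B4 -> L0 miss  d=-]
4: R B4 -> L0 hit  d=-]
5: R B1 -> L1 miss wb->B5  d=-]
6: W B4 -> L0 hit  d=D]
7: R B5 -> L1 miss  d=-]
8: W B6 -> L2 miss  d=D]
9: W B6 -> L2 hit  d=D]
10: W B2 -> L2 miss wb->B6  d=D]

WB = [5, 6]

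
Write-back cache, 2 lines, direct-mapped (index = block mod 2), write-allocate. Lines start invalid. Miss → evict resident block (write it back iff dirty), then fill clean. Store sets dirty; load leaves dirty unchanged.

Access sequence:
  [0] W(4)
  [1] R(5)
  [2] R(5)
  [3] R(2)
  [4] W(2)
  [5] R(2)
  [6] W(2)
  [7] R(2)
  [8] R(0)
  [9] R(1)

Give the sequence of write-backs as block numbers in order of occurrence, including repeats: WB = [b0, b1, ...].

WB = [4, 2]

  0 | W B4 → L0 miss [D]
  1 | R B5 → L1 miss [-]
  2 | R B5 → L1 hit [-]
  3 | R B2 → L0 miss wb→B4 [-]
  4 | W B2 → L0 hit [D]
  5 | R B2 → L0 hit [D]
  6 | W B2 → L0 hit [D]
  7 | R B2 → L0 hit [D]
  8 | R B0 → L0 miss wb→B2 [-]
  9 | R B1 → L1 miss [-]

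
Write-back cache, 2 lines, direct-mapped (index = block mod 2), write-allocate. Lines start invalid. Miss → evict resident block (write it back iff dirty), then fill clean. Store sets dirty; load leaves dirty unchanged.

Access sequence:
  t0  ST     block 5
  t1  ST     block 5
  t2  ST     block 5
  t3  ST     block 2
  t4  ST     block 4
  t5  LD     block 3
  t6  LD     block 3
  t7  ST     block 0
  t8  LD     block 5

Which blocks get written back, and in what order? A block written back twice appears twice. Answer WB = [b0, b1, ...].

  0 | W B5 → L1 miss [D]
  1 | W B5 → L1 hit [D]
  2 | W B5 → L1 hit [D]
  3 | W B2 → L0 miss [D]
  4 | W B4 → L0 miss wb→B2 [D]
  5 | R B3 → L1 miss wb→B5 [-]
  6 | R B3 → L1 hit [-]
  7 | W B0 → L0 miss wb→B4 [D]
  8 | R B5 → L1 miss [-]

WB = [2, 5, 4]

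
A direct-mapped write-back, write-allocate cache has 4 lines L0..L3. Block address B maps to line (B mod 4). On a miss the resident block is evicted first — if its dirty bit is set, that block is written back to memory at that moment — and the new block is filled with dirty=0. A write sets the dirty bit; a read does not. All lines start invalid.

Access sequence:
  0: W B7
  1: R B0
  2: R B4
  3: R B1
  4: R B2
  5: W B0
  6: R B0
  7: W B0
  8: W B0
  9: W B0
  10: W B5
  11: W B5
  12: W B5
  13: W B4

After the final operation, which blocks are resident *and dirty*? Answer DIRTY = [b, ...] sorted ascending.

DIRTY = [4, 5, 7]

  0 | W B7 → L3 miss [D]
  1 | R B0 → L0 miss [-]
  2 | R B4 → L0 miss [-]
  3 | R B1 → L1 miss [-]
  4 | R B2 → L2 miss [-]
  5 | W B0 → L0 miss [D]
  6 | R B0 → L0 hit [D]
  7 | W B0 → L0 hit [D]
  8 | W B0 → L0 hit [D]
  9 | W B0 → L0 hit [D]
  10 | W B5 → L1 miss [D]
  11 | W B5 → L1 hit [D]
  12 | W B5 → L1 hit [D]
  13 | W B4 → L0 miss wb→B0 [D]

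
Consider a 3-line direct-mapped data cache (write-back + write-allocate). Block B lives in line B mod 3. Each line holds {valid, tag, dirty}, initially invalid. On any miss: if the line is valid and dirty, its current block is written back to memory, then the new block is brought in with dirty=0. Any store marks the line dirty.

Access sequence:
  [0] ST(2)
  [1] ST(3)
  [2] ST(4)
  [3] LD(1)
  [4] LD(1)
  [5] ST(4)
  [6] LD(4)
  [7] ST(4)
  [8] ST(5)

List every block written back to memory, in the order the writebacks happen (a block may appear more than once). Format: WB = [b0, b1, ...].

0: W B2 → L2 miss [D]
1: W B3 → L0 miss [D]
2: W B4 → L1 miss [D]
3: R B1 → L1 miss wb→B4 [-]
4: R B1 → L1 hit [-]
5: W B4 → L1 miss [D]
6: R B4 → L1 hit [D]
7: W B4 → L1 hit [D]
8: W B5 → L2 miss wb→B2 [D]

WB = [4, 2]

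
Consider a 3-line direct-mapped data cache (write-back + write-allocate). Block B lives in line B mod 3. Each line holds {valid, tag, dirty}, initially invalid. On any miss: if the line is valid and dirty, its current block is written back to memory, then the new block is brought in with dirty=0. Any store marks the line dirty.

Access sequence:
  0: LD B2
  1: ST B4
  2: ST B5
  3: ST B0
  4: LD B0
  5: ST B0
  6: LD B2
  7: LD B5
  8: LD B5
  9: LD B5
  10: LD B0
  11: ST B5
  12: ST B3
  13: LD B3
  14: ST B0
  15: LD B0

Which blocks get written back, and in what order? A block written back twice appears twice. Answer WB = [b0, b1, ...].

WB = [5, 0, 3]

  0 | R B2 → L2 miss [-]
  1 | W B4 → L1 miss [D]
  2 | W B5 → L2 miss [D]
  3 | W B0 → L0 miss [D]
  4 | R B0 → L0 hit [D]
  5 | W B0 → L0 hit [D]
  6 | R B2 → L2 miss wb→B5 [-]
  7 | R B5 → L2 miss [-]
  8 | R B5 → L2 hit [-]
  9 | R B5 → L2 hit [-]
  10 | R B0 → L0 hit [D]
  11 | W B5 → L2 hit [D]
  12 | W B3 → L0 miss wb→B0 [D]
  13 | R B3 → L0 hit [D]
  14 | W B0 → L0 miss wb→B3 [D]
  15 | R B0 → L0 hit [D]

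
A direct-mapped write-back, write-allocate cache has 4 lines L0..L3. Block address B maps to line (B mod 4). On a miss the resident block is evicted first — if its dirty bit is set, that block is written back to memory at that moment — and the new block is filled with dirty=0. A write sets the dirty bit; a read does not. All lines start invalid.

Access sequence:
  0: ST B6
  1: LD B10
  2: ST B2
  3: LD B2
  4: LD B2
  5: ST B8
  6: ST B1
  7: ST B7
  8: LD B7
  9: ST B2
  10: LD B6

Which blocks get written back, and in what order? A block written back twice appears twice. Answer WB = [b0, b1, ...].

WB = [6, 2]

  0 | W B6 → L2 miss [D]
  1 | R B10 → L2 miss wb→B6 [-]
  2 | W B2 → L2 miss [D]
  3 | R B2 → L2 hit [D]
  4 | R B2 → L2 hit [D]
  5 | W B8 → L0 miss [D]
  6 | W B1 → L1 miss [D]
  7 | W B7 → L3 miss [D]
  8 | R B7 → L3 hit [D]
  9 | W B2 → L2 hit [D]
  10 | R B6 → L2 miss wb→B2 [-]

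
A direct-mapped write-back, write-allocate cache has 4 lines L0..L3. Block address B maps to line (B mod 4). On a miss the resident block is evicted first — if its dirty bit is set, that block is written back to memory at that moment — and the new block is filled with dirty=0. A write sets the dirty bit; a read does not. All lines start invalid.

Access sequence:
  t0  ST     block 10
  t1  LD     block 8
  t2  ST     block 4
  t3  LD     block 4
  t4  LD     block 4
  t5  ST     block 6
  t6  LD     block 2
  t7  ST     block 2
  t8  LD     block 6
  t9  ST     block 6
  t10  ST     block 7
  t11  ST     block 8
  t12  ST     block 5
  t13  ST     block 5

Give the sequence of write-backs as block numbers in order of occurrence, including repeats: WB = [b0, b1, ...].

WB = [10, 6, 2, 4]

  0 | W B10 → L2 miss [D]
  1 | R B8 → L0 miss [-]
  2 | W B4 → L0 miss [D]
  3 | R B4 → L0 hit [D]
  4 | R B4 → L0 hit [D]
  5 | W B6 → L2 miss wb→B10 [D]
  6 | R B2 → L2 miss wb→B6 [-]
  7 | W B2 → L2 hit [D]
  8 | R B6 → L2 miss wb→B2 [-]
  9 | W B6 → L2 hit [D]
  10 | W B7 → L3 miss [D]
  11 | W B8 → L0 miss wb→B4 [D]
  12 | W B5 → L1 miss [D]
  13 | W B5 → L1 hit [D]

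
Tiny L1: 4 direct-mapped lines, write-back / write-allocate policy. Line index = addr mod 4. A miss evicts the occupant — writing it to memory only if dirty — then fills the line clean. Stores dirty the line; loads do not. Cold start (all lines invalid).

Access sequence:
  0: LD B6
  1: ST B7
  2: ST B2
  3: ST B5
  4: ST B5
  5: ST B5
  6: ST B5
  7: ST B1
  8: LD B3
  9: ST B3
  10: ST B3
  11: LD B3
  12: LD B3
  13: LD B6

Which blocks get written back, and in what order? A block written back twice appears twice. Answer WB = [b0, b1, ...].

  0 | R B6 → L2 miss [-]
  1 | W B7 → L3 miss [D]
  2 | W B2 → L2 miss [D]
  3 | W B5 → L1 miss [D]
  4 | W B5 → L1 hit [D]
  5 | W B5 → L1 hit [D]
  6 | W B5 → L1 hit [D]
  7 | W B1 → L1 miss wb→B5 [D]
  8 | R B3 → L3 miss wb→B7 [-]
  9 | W B3 → L3 hit [D]
  10 | W B3 → L3 hit [D]
  11 | R B3 → L3 hit [D]
  12 | R B3 → L3 hit [D]
  13 | R B6 → L2 miss wb→B2 [-]

WB = [5, 7, 2]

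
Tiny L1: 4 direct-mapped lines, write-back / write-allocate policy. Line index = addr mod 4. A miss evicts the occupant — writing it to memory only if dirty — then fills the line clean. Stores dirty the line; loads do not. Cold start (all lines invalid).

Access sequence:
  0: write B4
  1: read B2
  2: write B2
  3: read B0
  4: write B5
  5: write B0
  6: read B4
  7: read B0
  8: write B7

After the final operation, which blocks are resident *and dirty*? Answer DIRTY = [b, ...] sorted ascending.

  0 | W B4 → L0 miss [D]
  1 | R B2 → L2 miss [-]
  2 | W B2 → L2 hit [D]
  3 | R B0 → L0 miss wb→B4 [-]
  4 | W B5 → L1 miss [D]
  5 | W B0 → L0 hit [D]
  6 | R B4 → L0 miss wb→B0 [-]
  7 | R B0 → L0 miss [-]
  8 | W B7 → L3 miss [D]

DIRTY = [2, 5, 7]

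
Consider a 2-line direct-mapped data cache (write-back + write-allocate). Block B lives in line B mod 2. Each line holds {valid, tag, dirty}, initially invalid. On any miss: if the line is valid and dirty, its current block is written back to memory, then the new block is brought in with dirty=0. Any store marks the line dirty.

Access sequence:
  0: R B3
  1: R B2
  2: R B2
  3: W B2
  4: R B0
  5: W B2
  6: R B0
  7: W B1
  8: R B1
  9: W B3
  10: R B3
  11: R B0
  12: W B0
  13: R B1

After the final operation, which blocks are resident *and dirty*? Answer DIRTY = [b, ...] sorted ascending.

DIRTY = [0]

0: R B3 → L1 miss [-]
1: R B2 → L0 miss [-]
2: R B2 → L0 hit [-]
3: W B2 → L0 hit [D]
4: R B0 → L0 miss wb→B2 [-]
5: W B2 → L0 miss [D]
6: R B0 → L0 miss wb→B2 [-]
7: W B1 → L1 miss [D]
8: R B1 → L1 hit [D]
9: W B3 → L1 miss wb→B1 [D]
10: R B3 → L1 hit [D]
11: R B0 → L0 hit [-]
12: W B0 → L0 hit [D]
13: R B1 → L1 miss wb→B3 [-]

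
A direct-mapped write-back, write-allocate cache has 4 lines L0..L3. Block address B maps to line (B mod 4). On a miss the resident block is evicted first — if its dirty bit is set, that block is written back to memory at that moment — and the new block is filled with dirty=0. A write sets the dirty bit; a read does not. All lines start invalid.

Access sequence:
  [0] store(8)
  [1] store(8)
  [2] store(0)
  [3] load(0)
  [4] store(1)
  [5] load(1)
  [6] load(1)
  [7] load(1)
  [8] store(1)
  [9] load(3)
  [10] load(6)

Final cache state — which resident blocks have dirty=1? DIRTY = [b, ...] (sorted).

DIRTY = [0, 1]

  0 | W B8 → L0 miss [D]
  1 | W B8 → L0 hit [D]
  2 | W B0 → L0 miss wb→B8 [D]
  3 | R B0 → L0 hit [D]
  4 | W B1 → L1 miss [D]
  5 | R B1 → L1 hit [D]
  6 | R B1 → L1 hit [D]
  7 | R B1 → L1 hit [D]
  8 | W B1 → L1 hit [D]
  9 | R B3 → L3 miss [-]
  10 | R B6 → L2 miss [-]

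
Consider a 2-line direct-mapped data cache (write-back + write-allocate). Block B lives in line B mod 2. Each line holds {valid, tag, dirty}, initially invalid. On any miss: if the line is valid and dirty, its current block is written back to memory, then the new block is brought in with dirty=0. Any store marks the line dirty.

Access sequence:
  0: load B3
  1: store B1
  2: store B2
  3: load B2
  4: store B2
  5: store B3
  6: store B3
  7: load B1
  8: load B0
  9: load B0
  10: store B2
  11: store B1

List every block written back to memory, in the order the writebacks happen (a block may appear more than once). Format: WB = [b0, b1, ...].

0: R B3 → L1 miss [-]
1: W B1 → L1 miss [D]
2: W B2 → L0 miss [D]
3: R B2 → L0 hit [D]
4: W B2 → L0 hit [D]
5: W B3 → L1 miss wb→B1 [D]
6: W B3 → L1 hit [D]
7: R B1 → L1 miss wb→B3 [-]
8: R B0 → L0 miss wb→B2 [-]
9: R B0 → L0 hit [-]
10: W B2 → L0 miss [D]
11: W B1 → L1 hit [D]

WB = [1, 3, 2]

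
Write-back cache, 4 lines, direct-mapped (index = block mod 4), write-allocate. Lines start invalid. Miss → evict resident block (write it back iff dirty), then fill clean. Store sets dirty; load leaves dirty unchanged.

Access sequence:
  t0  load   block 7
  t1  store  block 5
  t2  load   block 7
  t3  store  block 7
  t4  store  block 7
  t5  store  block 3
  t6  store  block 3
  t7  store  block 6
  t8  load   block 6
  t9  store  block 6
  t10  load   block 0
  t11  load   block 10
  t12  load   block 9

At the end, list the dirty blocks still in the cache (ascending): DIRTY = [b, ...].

DIRTY = [3]

0: R B7 -> L3 miss  d=-]
1: W B5 -> L1 miss  d=D]
2: R B7 -> L3 hit  d=-]
3: W B7 -> L3 hit  d=D]
4: W B7 -> L3 hit  d=D]
5: W B3 -> L3 miss wb->B7  d=D]
6: W B3 -> L3 hit  d=D]
7: W B6 -> L2 miss  d=D]
8: R B6 -> L2 hit  d=D]
9: W B6 -> L2 hit  d=D]
10: R B0 -> L0 miss  d=-]
11: R B10 -> L2 miss wb->B6  d=-]
12: R B9 -> L1 miss wb->B5  d=-]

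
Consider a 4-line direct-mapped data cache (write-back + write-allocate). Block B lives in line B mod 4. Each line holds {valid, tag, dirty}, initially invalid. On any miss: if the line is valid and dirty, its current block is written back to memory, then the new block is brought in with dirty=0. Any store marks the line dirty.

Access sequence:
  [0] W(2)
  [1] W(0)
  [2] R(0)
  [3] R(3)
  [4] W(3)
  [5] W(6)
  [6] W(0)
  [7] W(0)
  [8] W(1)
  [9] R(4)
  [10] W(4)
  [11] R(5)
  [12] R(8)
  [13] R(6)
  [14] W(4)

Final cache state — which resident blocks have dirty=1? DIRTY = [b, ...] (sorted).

0: W B2 → L2 miss [D]
1: W B0 → L0 miss [D]
2: R B0 → L0 hit [D]
3: R B3 → L3 miss [-]
4: W B3 → L3 hit [D]
5: W B6 → L2 miss wb→B2 [D]
6: W B0 → L0 hit [D]
7: W B0 → L0 hit [D]
8: W B1 → L1 miss [D]
9: R B4 → L0 miss wb→B0 [-]
10: W B4 → L0 hit [D]
11: R B5 → L1 miss wb→B1 [-]
12: R B8 → L0 miss wb→B4 [-]
13: R B6 → L2 hit [D]
14: W B4 → L0 miss [D]

DIRTY = [3, 4, 6]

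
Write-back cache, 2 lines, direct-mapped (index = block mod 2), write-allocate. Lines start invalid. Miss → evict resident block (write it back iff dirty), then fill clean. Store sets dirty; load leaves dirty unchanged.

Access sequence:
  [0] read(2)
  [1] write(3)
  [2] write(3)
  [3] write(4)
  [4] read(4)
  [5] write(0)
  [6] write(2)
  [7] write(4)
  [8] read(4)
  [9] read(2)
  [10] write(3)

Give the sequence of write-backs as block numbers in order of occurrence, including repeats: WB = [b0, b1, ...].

WB = [4, 0, 2, 4]

0: R B2 → L0 miss [-]
1: W B3 → L1 miss [D]
2: W B3 → L1 hit [D]
3: W B4 → L0 miss [D]
4: R B4 → L0 hit [D]
5: W B0 → L0 miss wb→B4 [D]
6: W B2 → L0 miss wb→B0 [D]
7: W B4 → L0 miss wb→B2 [D]
8: R B4 → L0 hit [D]
9: R B2 → L0 miss wb→B4 [-]
10: W B3 → L1 hit [D]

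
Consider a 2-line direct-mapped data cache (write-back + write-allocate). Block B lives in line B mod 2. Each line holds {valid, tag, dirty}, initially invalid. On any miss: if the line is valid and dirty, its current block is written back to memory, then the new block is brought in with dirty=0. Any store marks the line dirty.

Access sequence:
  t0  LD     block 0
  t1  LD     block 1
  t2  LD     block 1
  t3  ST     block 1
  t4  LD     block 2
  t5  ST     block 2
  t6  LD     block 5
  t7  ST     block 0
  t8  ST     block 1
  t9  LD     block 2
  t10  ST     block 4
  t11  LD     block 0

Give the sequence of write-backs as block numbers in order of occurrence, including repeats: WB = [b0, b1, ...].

WB = [1, 2, 0, 4]

0: R B0 -> L0 miss  d=-]
1: R B1 -> L1 miss  d=-]
2: R B1 -> L1 hit  d=-]
3: W B1 -> L1 hit  d=D]
4: R B2 -> L0 miss  d=-]
5: W B2 -> L0 hit  d=D]
6: R B5 -> L1 miss wb->B1  d=-]
7: W B0 -> L0 miss wb->B2  d=D]
8: W B1 -> L1 miss  d=D]
9: R B2 -> L0 miss wb->B0  d=-]
10: W B4 -> L0 miss  d=D]
11: R B0 -> L0 miss wb->B4  d=-]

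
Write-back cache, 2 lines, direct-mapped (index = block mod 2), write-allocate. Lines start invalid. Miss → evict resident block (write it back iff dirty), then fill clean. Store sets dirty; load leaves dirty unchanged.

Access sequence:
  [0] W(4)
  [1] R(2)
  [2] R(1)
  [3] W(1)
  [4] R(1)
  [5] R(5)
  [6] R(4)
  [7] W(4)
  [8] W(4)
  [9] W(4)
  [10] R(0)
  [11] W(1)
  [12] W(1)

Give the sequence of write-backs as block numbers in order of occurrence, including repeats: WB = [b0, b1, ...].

WB = [4, 1, 4]

0: W B4 -> L0 miss  d=D]
1: R B2 -> L0 miss wb->B4  d=-]
2: R B1 -> L1 miss  d=-]
3: W B1 -> L1 hit  d=D]
4: R B1 -> L1 hit  d=D]
5: R B5 -> L1 miss wb->B1  d=-]
6: R B4 -> L0 miss  d=-]
7: W B4 -> L0 hit  d=D]
8: W B4 -> L0 hit  d=D]
9: W B4 -> L0 hit  d=D]
10: R B0 -> L0 miss wb->B4  d=-]
11: W B1 -> L1 miss  d=D]
12: W B1 -> L1 hit  d=D]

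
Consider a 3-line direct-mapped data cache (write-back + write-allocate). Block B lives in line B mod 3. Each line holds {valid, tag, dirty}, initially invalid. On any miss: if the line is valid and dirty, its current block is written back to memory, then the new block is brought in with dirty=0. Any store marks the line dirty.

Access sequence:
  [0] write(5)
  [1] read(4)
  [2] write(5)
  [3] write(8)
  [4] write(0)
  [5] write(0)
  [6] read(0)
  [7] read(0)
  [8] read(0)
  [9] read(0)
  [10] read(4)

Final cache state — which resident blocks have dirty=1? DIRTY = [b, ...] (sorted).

  0 | W B5 → L2 miss [D]
  1 | R B4 → L1 miss [-]
  2 | W B5 → L2 hit [D]
  3 | W B8 → L2 miss wb→B5 [D]
  4 | W B0 → L0 miss [D]
  5 | W B0 → L0 hit [D]
  6 | R B0 → L0 hit [D]
  7 | R B0 → L0 hit [D]
  8 | R B0 → L0 hit [D]
  9 | R B0 → L0 hit [D]
  10 | R B4 → L1 hit [-]

DIRTY = [0, 8]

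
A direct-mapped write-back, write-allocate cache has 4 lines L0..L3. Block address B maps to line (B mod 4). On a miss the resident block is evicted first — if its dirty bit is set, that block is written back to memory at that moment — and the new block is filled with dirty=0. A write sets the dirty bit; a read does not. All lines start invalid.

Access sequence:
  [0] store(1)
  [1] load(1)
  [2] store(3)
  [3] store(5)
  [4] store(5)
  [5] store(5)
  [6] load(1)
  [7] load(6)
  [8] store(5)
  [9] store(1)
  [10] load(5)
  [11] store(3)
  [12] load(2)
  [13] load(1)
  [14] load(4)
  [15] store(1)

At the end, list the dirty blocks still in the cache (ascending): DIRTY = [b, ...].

0: W B1 -> L1 miss  d=D]
1: R B1 -> L1 hit  d=D]
2: W B3 -> L3 miss  d=D]
3: W B5 -> L1 miss wb->B1  d=D]
4: W B5 -> L1 hit  d=D]
5: W B5 -> L1 hit  d=D]
6: R B1 -> L1 miss wb->B5  d=-]
7: R B6 -> L2 miss  d=-]
8: W B5 -> L1 miss  d=D]
9: W B1 -> L1 miss wb->B5  d=D]
10: R B5 -> L1 miss wb->B1  d=-]
11: W B3 -> L3 hit  d=D]
12: R B2 -> L2 miss  d=-]
13: R B1 -> L1 miss  d=-]
14: R B4 -> L0 miss  d=-]
15: W B1 -> L1 hit  d=D]

DIRTY = [1, 3]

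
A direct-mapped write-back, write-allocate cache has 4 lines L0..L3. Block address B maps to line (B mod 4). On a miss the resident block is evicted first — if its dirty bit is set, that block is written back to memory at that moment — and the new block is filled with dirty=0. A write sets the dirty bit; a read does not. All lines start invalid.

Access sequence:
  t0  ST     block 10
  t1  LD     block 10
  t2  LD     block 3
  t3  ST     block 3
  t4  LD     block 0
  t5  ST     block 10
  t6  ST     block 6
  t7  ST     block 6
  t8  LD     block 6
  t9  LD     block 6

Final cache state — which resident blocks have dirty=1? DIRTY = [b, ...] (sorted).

  0 | W B10 → L2 miss [D]
  1 | R B10 → L2 hit [D]
  2 | R B3 → L3 miss [-]
  3 | W B3 → L3 hit [D]
  4 | R B0 → L0 miss [-]
  5 | W B10 → L2 hit [D]
  6 | W B6 → L2 miss wb→B10 [D]
  7 | W B6 → L2 hit [D]
  8 | R B6 → L2 hit [D]
  9 | R B6 → L2 hit [D]

DIRTY = [3, 6]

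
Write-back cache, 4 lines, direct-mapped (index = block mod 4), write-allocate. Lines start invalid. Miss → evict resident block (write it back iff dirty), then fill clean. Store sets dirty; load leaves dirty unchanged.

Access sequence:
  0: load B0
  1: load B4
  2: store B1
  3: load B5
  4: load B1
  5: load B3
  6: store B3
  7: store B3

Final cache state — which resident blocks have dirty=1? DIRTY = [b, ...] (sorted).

0: R B0 -> L0 miss  d=-]
1: R B4 -> L0 miss  d=-]
2: W B1 -> L1 miss  d=D]
3: R B5 -> L1 miss wb->B1  d=-]
4: R B1 -> L1 miss  d=-]
5: R B3 -> L3 miss  d=-]
6: W B3 -> L3 hit  d=D]
7: W B3 -> L3 hit  d=D]

DIRTY = [3]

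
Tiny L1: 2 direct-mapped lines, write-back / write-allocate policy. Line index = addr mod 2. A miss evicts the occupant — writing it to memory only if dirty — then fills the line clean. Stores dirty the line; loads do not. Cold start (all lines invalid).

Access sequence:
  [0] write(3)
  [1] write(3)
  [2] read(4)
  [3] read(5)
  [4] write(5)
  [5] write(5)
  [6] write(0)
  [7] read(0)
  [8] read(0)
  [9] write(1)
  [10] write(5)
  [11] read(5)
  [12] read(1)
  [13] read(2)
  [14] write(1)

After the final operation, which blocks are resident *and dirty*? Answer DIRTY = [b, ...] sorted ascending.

0: W B3 -> L1 miss  d=D]
1: W B3 -> L1 hit  d=D]
2: R B4 -> L0 miss  d=-]
3: R B5 -> L1 miss wb->B3  d=-]
4: W B5 -> L1 hit  d=D]
5: W B5 -> L1 hit  d=D]
6: W B0 -> L0 miss  d=D]
7: R B0 -> L0 hit  d=D]
8: R B0 -> L0 hit  d=D]
9: W B1 -> L1 miss wb->B5  d=D]
10: W B5 -> L1 miss wb->B1  d=D]
11: R B5 -> L1 hit  d=D]
12: R B1 -> L1 miss wb->B5  d=-]
13: R B2 -> L0 miss wb->B0  d=-]
14: W B1 -> L1 hit  d=D]

DIRTY = [1]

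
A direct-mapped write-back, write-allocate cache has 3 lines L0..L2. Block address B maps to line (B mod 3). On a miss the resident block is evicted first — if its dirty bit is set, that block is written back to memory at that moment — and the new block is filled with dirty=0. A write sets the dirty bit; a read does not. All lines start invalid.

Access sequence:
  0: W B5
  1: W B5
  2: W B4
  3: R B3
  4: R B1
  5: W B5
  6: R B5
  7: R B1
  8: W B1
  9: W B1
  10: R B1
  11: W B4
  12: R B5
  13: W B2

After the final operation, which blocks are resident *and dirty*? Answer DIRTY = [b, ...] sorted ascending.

DIRTY = [2, 4]

  0 | W B5 → L2 miss [D]
  1 | W B5 → L2 hit [D]
  2 | W B4 → L1 miss [D]
  3 | R B3 → L0 miss [-]
  4 | R B1 → L1 miss wb→B4 [-]
  5 | W B5 → L2 hit [D]
  6 | R B5 → L2 hit [D]
  7 | R B1 → L1 hit [-]
  8 | W B1 → L1 hit [D]
  9 | W B1 → L1 hit [D]
  10 | R B1 → L1 hit [D]
  11 | W B4 → L1 miss wb→B1 [D]
  12 | R B5 → L2 hit [D]
  13 | W B2 → L2 miss wb→B5 [D]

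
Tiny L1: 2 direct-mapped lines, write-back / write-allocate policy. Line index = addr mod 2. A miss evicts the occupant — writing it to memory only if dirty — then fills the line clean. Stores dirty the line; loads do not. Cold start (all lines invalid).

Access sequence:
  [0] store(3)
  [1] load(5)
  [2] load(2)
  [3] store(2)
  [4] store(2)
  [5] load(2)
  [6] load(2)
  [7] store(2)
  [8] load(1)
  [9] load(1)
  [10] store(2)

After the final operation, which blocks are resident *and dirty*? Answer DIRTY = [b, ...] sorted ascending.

  0 | W B3 → L1 miss [D]
  1 | R B5 → L1 miss wb→B3 [-]
  2 | R B2 → L0 miss [-]
  3 | W B2 → L0 hit [D]
  4 | W B2 → L0 hit [D]
  5 | R B2 → L0 hit [D]
  6 | R B2 → L0 hit [D]
  7 | W B2 → L0 hit [D]
  8 | R B1 → L1 miss [-]
  9 | R B1 → L1 hit [-]
  10 | W B2 → L0 hit [D]

DIRTY = [2]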